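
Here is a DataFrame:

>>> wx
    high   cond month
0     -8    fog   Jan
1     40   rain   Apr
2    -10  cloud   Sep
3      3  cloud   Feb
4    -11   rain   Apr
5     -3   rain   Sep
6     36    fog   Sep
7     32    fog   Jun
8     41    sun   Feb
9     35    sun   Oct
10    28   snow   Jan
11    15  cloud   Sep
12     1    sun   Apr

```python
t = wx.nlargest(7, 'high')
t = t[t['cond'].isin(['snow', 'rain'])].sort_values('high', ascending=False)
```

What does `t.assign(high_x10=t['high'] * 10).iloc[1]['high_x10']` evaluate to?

take 7 rows with largest high:
    high   cond month
8     41    sun   Feb
1     40   rain   Apr
6     36    fog   Sep
9     35    sun   Oct
7     32    fog   Jun
10    28   snow   Jan
11    15  cloud   Sep
filter rows where cond in ['snow', 'rain']:
    high  cond month
1     40  rain   Apr
10    28  snow   Jan
sort by high descending:
    high  cond month
1     40  rain   Apr
10    28  snow   Jan
add column high_x10 = t['high'] * 10:
    high  cond month  high_x10
1     40  rain   Apr       400
10    28  snow   Jan       280
Reading off the value at position 1, column 'high_x10', we get 280.

280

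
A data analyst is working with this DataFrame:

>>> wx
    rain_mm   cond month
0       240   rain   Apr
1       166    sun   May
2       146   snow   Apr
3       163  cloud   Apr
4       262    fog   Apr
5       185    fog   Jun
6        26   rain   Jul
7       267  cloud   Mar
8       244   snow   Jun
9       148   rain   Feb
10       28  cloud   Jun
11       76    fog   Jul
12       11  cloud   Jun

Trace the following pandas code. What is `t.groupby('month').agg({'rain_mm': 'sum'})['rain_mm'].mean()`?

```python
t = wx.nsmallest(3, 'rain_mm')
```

take 3 rows with smallest rain_mm:
    rain_mm   cond month
12       11  cloud   Jun
6        26   rain   Jul
10       28  cloud   Jun
group by month, sum of rain_mm:
       rain_mm
month         
Jul         26
Jun         39
Finally, mean of column 'rain_mm' = 32.5.

32.5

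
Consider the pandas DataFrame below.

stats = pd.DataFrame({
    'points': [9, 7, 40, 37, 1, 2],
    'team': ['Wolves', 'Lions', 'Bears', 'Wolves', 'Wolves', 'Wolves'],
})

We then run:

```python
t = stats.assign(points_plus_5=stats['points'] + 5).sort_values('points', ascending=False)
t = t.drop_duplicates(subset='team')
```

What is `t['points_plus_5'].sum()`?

add column points_plus_5 = stats['points'] + 5:
   points    team  points_plus_5
0       9  Wolves             14
1       7   Lions             12
2      40   Bears             45
3      37  Wolves             42
4       1  Wolves              6
5       2  Wolves              7
sort by points descending:
   points    team  points_plus_5
2      40   Bears             45
3      37  Wolves             42
0       9  Wolves             14
1       7   Lions             12
5       2  Wolves              7
4       1  Wolves              6
drop duplicate team (keep=first):
   points    team  points_plus_5
2      40   Bears             45
3      37  Wolves             42
1       7   Lions             12

99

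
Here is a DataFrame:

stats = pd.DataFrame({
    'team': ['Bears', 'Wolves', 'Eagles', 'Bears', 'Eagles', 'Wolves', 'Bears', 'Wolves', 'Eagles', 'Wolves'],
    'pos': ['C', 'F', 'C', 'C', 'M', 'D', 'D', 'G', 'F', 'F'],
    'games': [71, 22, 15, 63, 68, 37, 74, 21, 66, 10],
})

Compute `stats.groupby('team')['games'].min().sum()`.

group by team, min of games:
team
Bears     63
Eagles    15
Wolves    10
Name: games, dtype: int64

88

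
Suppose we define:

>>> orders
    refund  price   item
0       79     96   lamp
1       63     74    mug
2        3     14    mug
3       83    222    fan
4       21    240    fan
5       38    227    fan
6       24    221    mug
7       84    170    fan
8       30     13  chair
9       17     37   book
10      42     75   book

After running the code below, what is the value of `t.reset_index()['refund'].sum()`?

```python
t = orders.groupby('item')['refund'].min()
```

group by item, min of refund:
item
book     17
chair    30
fan      21
lamp     79
mug       3
Name: refund, dtype: int64
reset_index():
    item  refund
0   book      17
1  chair      30
2    fan      21
3   lamp      79
4    mug       3

150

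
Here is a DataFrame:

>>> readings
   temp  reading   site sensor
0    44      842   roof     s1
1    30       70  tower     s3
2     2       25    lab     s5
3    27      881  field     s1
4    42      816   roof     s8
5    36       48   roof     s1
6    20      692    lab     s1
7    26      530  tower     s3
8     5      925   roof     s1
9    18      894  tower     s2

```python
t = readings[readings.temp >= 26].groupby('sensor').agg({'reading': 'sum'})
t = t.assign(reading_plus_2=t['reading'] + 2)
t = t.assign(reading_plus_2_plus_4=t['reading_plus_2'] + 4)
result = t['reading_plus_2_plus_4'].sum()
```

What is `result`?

filter rows where temp >= 26:
   temp  reading   site sensor
0    44      842   roof     s1
1    30       70  tower     s3
3    27      881  field     s1
4    42      816   roof     s8
5    36       48   roof     s1
7    26      530  tower     s3
group by sensor, sum of reading:
        reading
sensor         
s1         1771
s3          600
s8          816
add column reading_plus_2 = t['reading'] + 2:
        reading  reading_plus_2
sensor                         
s1         1771            1773
s3          600             602
s8          816             818
add column reading_plus_2_plus_4 = t['reading_plus_2'] + 4:
        reading  reading_plus_2  reading_plus_2_plus_4
sensor                                                
s1         1771            1773                   1777
s3          600             602                    606
s8          816             818                    822
Hence 3205.

3205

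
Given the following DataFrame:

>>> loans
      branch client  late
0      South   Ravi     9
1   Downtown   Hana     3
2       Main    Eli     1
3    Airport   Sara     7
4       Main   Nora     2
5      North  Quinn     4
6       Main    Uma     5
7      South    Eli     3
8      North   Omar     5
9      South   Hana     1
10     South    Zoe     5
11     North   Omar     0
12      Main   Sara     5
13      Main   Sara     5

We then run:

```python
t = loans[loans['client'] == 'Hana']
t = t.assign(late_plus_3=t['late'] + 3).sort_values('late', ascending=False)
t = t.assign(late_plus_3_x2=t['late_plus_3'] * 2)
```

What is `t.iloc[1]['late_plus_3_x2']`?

filter rows where client == 'Hana':
     branch client  late
1  Downtown   Hana     3
9     South   Hana     1
add column late_plus_3 = t['late'] + 3:
     branch client  late  late_plus_3
1  Downtown   Hana     3            6
9     South   Hana     1            4
sort by late descending:
     branch client  late  late_plus_3
1  Downtown   Hana     3            6
9     South   Hana     1            4
add column late_plus_3_x2 = t['late_plus_3'] * 2:
     branch client  late  late_plus_3  late_plus_3_x2
1  Downtown   Hana     3            6              12
9     South   Hana     1            4               8

8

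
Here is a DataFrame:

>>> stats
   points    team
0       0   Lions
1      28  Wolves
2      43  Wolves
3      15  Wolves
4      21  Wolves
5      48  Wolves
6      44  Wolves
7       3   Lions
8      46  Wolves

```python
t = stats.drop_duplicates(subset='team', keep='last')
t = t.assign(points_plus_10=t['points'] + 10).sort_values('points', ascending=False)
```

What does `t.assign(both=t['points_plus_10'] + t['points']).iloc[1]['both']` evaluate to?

drop duplicate team (keep=last):
   points    team
7       3   Lions
8      46  Wolves
add column points_plus_10 = t['points'] + 10:
   points    team  points_plus_10
7       3   Lions              13
8      46  Wolves              56
sort by points descending:
   points    team  points_plus_10
8      46  Wolves              56
7       3   Lions              13
add column both = t['points_plus_10'] + t['points']:
   points    team  points_plus_10  both
8      46  Wolves              56   102
7       3   Lions              13    16
The value at position 1, column 'both' is 16.

16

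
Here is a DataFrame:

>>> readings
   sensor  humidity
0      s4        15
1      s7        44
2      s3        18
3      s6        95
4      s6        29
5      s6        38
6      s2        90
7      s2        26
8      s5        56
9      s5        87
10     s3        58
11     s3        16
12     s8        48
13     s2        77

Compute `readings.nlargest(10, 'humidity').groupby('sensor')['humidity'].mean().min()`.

44.0

take 10 rows with largest humidity:
   sensor  humidity
3      s6        95
6      s2        90
9      s5        87
13     s2        77
10     s3        58
8      s5        56
12     s8        48
1      s7        44
5      s6        38
4      s6        29
group by sensor, mean of humidity:
sensor
s2    83.5
s3    58.0
s5    71.5
s6    54.0
s7    44.0
s8    48.0
Name: humidity, dtype: float64
Reading off the min of the resulting series, we get 44.0.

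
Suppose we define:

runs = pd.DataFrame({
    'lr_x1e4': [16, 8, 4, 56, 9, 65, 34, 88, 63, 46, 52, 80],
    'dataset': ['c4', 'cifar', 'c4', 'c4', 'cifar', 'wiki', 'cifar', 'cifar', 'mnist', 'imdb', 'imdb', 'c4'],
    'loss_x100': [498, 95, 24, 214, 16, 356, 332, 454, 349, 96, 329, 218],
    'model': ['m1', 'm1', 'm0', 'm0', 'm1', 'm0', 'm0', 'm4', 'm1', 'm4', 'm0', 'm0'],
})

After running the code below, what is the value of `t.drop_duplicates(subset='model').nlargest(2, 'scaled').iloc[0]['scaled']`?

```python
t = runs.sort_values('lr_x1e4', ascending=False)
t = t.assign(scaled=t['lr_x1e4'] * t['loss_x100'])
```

sort by lr_x1e4 descending:
    lr_x1e4 dataset  loss_x100 model
7        88   cifar        454    m4
11       80      c4        218    m0
5        65    wiki        356    m0
8        63   mnist        349    m1
3        56      c4        214    m0
10       52    imdb        329    m0
9        46    imdb         96    m4
6        34   cifar        332    m0
0        16      c4        498    m1
4         9   cifar         16    m1
1         8   cifar         95    m1
2         4      c4         24    m0
add column scaled = t['lr_x1e4'] * t['loss_x100']:
    lr_x1e4 dataset  loss_x100 model  scaled
7        88   cifar        454    m4   39952
11       80      c4        218    m0   17440
5        65    wiki        356    m0   23140
8        63   mnist        349    m1   21987
3        56      c4        214    m0   11984
10       52    imdb        329    m0   17108
9        46    imdb         96    m4    4416
6        34   cifar        332    m0   11288
0        16      c4        498    m1    7968
4         9   cifar         16    m1     144
1         8   cifar         95    m1     760
2         4      c4         24    m0      96
drop duplicate model (keep=first):
    lr_x1e4 dataset  loss_x100 model  scaled
7        88   cifar        454    m4   39952
11       80      c4        218    m0   17440
8        63   mnist        349    m1   21987
take 2 rows with largest scaled:
   lr_x1e4 dataset  loss_x100 model  scaled
7       88   cifar        454    m4   39952
8       63   mnist        349    m1   21987
The value at position 0, column 'scaled' is 39952.

39952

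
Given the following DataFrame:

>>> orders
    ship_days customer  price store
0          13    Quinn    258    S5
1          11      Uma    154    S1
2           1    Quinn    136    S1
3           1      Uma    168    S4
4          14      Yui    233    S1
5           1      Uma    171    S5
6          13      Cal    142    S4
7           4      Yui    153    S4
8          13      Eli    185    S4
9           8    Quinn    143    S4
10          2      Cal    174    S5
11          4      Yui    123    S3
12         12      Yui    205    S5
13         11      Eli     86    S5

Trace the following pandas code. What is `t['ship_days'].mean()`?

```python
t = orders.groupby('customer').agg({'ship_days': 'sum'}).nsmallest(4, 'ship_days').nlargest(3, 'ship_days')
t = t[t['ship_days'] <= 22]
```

18.5

group by customer, sum of ship_days:
          ship_days
customer           
Cal              15
Eli              24
Quinn            22
Uma              13
Yui              34
take 4 rows with smallest ship_days:
          ship_days
customer           
Uma              13
Cal              15
Quinn            22
Eli              24
take 3 rows with largest ship_days:
          ship_days
customer           
Eli              24
Quinn            22
Cal              15
filter rows where ship_days <= 22:
          ship_days
customer           
Quinn            22
Cal              15
mean of column 'ship_days' → 18.5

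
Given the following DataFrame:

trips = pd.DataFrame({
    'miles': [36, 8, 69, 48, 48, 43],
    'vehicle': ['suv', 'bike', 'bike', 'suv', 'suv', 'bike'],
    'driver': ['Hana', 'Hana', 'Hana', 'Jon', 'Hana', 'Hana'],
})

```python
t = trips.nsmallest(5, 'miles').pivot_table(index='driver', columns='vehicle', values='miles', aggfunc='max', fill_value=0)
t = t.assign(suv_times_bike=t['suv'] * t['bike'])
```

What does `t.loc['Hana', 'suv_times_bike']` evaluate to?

take 5 rows with smallest miles:
   miles vehicle driver
1      8    bike   Hana
0     36     suv   Hana
5     43    bike   Hana
3     48     suv    Jon
4     48     suv   Hana
pivot: rows=driver, cols=vehicle, max(miles):
vehicle  bike  suv
driver            
Hana       43   48
Jon         0   48
add column suv_times_bike = t['suv'] * t['bike']:
vehicle  bike  suv  suv_times_bike
driver                            
Hana       43   48            2064
Jon         0   48               0
Reading off the value at row 'Hana', column 'suv_times_bike', we get 2064.

2064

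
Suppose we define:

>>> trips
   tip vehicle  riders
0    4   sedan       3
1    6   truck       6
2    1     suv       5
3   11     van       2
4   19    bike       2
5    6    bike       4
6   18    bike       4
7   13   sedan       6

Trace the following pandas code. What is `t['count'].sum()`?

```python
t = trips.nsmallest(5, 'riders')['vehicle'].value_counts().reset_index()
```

take 5 rows with smallest riders:
   tip vehicle  riders
3   11     van       2
4   19    bike       2
0    4   sedan       3
5    6    bike       4
6   18    bike       4
value_counts of vehicle:
vehicle
bike     3
van      1
sedan    1
Name: count, dtype: int64
reset_index():
  vehicle  count
0    bike      3
1     van      1
2   sedan      1

5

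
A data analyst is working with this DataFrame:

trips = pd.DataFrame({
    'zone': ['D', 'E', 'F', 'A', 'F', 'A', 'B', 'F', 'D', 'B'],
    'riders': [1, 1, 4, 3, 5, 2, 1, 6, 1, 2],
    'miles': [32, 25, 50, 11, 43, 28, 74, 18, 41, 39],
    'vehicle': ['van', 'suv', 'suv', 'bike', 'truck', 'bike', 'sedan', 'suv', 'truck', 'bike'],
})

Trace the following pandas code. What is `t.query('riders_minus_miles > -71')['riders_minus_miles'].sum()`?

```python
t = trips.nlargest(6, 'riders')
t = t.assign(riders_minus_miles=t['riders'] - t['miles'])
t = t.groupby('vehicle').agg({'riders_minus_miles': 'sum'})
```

-96

take 6 rows with largest riders:
  zone  riders  miles vehicle
7    F       6     18     suv
4    F       5     43   truck
2    F       4     50     suv
3    A       3     11    bike
5    A       2     28    bike
9    B       2     39    bike
add column riders_minus_miles = t['riders'] - t['miles']:
  zone  riders  miles vehicle  riders_minus_miles
7    F       6     18     suv                 -12
4    F       5     43   truck                 -38
2    F       4     50     suv                 -46
3    A       3     11    bike                  -8
5    A       2     28    bike                 -26
9    B       2     39    bike                 -37
group by vehicle, sum of riders_minus_miles:
         riders_minus_miles
vehicle                    
bike                    -71
suv                     -58
truck                   -38
filter rows where riders_minus_miles > -71:
         riders_minus_miles
vehicle                    
suv                     -58
truck                   -38
sum of column 'riders_minus_miles' → -96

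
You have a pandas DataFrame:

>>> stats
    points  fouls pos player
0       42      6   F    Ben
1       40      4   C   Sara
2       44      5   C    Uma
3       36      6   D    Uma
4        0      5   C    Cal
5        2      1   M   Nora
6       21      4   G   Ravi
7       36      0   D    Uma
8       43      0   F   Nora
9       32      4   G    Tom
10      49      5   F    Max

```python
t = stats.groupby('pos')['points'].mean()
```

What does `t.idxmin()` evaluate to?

group by pos, mean of points:
pos
C    28.000000
D    36.000000
F    44.666667
G    26.500000
M     2.000000
Name: points, dtype: float64
The label with the smallest value is M.

M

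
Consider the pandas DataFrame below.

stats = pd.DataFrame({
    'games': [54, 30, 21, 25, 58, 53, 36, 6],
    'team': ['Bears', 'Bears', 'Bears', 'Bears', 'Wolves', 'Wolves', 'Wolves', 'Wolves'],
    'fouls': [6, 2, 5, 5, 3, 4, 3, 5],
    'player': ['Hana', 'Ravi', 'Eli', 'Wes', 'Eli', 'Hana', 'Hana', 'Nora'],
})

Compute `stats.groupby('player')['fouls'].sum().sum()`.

group by player, sum of fouls:
player
Eli      8
Hana    13
Nora     5
Ravi     2
Wes      5
Name: fouls, dtype: int64
Then the sum of the resulting series: 33

33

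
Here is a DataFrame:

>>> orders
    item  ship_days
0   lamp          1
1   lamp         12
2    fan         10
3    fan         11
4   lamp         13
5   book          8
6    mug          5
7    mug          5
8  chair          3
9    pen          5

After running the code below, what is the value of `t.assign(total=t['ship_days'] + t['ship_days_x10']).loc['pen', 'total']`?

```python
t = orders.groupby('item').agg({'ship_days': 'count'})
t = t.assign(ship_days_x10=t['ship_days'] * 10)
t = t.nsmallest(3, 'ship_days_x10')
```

group by item, count of ship_days:
       ship_days
item            
book           1
chair          1
fan            2
lamp           3
mug            2
pen            1
add column ship_days_x10 = t['ship_days'] * 10:
       ship_days  ship_days_x10
item                           
book           1             10
chair          1             10
fan            2             20
lamp           3             30
mug            2             20
pen            1             10
take 3 rows with smallest ship_days_x10:
       ship_days  ship_days_x10
item                           
book           1             10
chair          1             10
pen            1             10
add column total = t['ship_days'] + t['ship_days_x10']:
       ship_days  ship_days_x10  total
item                                  
book           1             10     11
chair          1             10     11
pen            1             10     11

11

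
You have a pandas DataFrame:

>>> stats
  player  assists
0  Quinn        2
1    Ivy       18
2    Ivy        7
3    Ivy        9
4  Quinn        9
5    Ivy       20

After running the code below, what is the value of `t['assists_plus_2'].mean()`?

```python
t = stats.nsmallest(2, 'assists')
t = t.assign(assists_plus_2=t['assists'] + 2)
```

6.5

take 2 rows with smallest assists:
  player  assists
0  Quinn        2
2    Ivy        7
add column assists_plus_2 = t['assists'] + 2:
  player  assists  assists_plus_2
0  Quinn        2               4
2    Ivy        7               9
Then the mean of column 'assists_plus_2': 6.5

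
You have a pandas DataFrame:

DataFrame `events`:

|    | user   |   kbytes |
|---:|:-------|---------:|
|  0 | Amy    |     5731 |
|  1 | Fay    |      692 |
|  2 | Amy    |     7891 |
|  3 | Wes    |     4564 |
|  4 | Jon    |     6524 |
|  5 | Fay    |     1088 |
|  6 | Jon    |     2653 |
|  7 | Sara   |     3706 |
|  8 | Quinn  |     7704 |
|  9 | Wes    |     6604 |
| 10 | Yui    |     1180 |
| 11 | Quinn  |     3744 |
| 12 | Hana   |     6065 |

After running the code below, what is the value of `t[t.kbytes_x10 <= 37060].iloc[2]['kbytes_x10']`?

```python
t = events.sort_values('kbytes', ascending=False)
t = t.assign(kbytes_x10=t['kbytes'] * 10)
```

11800

sort by kbytes descending:
     user  kbytes
2     Amy    7891
8   Quinn    7704
9     Wes    6604
4     Jon    6524
12   Hana    6065
0     Amy    5731
3     Wes    4564
11  Quinn    3744
7    Sara    3706
6     Jon    2653
10    Yui    1180
5     Fay    1088
1     Fay     692
add column kbytes_x10 = t['kbytes'] * 10:
     user  kbytes  kbytes_x10
2     Amy    7891       78910
8   Quinn    7704       77040
9     Wes    6604       66040
4     Jon    6524       65240
12   Hana    6065       60650
0     Amy    5731       57310
3     Wes    4564       45640
11  Quinn    3744       37440
7    Sara    3706       37060
6     Jon    2653       26530
10    Yui    1180       11800
5     Fay    1088       10880
1     Fay     692        6920
filter rows where kbytes_x10 <= 37060:
    user  kbytes  kbytes_x10
7   Sara    3706       37060
6    Jon    2653       26530
10   Yui    1180       11800
5    Fay    1088       10880
1    Fay     692        6920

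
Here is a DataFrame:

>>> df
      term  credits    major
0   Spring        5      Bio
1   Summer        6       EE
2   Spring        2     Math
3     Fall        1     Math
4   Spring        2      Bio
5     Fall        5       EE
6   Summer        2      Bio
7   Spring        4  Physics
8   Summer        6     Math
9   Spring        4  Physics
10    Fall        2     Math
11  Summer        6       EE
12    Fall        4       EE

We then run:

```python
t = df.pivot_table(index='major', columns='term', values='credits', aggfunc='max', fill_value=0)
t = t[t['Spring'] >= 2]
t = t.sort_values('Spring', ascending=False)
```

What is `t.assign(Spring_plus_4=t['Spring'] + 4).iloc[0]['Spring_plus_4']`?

9

pivot: rows=major, cols=term, max(credits):
term     Fall  Spring  Summer
major                        
Bio         0       5       2
EE          5       0       6
Math        2       2       6
Physics     0       4       0
filter rows where Spring >= 2:
term     Fall  Spring  Summer
major                        
Bio         0       5       2
Math        2       2       6
Physics     0       4       0
sort by Spring descending:
term     Fall  Spring  Summer
major                        
Bio         0       5       2
Physics     0       4       0
Math        2       2       6
add column Spring_plus_4 = t['Spring'] + 4:
term     Fall  Spring  Summer  Spring_plus_4
major                                       
Bio         0       5       2              9
Physics     0       4       0              8
Math        2       2       6              6
Taking the value at position 0, column 'Spring_plus_4' gives 9.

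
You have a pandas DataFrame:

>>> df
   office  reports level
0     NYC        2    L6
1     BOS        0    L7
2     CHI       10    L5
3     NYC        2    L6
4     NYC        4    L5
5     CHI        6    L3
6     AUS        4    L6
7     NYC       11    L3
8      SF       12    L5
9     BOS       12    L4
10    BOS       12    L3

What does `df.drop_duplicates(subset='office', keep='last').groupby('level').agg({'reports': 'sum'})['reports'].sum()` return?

45

drop duplicate office (keep=last):
   office  reports level
5     CHI        6    L3
6     AUS        4    L6
7     NYC       11    L3
8      SF       12    L5
10    BOS       12    L3
group by level, sum of reports:
       reports
level         
L3          29
L5          12
L6           4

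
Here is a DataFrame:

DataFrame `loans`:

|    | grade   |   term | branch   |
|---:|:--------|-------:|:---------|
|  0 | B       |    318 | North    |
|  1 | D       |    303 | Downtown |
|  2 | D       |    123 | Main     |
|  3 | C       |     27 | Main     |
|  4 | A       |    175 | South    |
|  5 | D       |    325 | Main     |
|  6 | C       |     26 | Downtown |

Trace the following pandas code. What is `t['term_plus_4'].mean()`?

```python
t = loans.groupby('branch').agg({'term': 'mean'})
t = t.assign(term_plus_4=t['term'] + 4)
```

207.958333333

group by branch, mean of term:
                term
branch              
Downtown  164.500000
Main      158.333333
North     318.000000
South     175.000000
add column term_plus_4 = t['term'] + 4:
                term  term_plus_4
branch                           
Downtown  164.500000   168.500000
Main      158.333333   162.333333
North     318.000000   322.000000
South     175.000000   179.000000
Reading off the mean of column 'term_plus_4', we get 207.958333333.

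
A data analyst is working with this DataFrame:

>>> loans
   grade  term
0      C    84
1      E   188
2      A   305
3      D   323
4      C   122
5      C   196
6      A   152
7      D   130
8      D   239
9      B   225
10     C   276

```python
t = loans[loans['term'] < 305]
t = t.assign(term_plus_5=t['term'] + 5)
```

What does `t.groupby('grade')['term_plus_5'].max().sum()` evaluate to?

filter rows where term < 305:
   grade  term
0      C    84
1      E   188
4      C   122
5      C   196
6      A   152
7      D   130
8      D   239
9      B   225
10     C   276
add column term_plus_5 = t['term'] + 5:
   grade  term  term_plus_5
0      C    84           89
1      E   188          193
4      C   122          127
5      C   196          201
6      A   152          157
7      D   130          135
8      D   239          244
9      B   225          230
10     C   276          281
group by grade, max of term_plus_5:
grade
A    157
B    230
C    281
D    244
E    193
Name: term_plus_5, dtype: int64

1105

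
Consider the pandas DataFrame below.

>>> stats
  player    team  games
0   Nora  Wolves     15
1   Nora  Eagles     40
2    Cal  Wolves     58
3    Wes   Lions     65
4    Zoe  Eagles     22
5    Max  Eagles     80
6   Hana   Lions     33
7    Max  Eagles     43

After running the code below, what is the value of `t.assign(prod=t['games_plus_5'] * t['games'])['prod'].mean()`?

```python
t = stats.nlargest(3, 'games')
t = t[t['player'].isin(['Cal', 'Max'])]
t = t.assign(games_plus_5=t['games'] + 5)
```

take 3 rows with largest games:
  player    team  games
5    Max  Eagles     80
3    Wes   Lions     65
2    Cal  Wolves     58
filter rows where player in ['Cal', 'Max']:
  player    team  games
5    Max  Eagles     80
2    Cal  Wolves     58
add column games_plus_5 = t['games'] + 5:
  player    team  games  games_plus_5
5    Max  Eagles     80            85
2    Cal  Wolves     58            63
add column prod = t['games_plus_5'] * t['games']:
  player    team  games  games_plus_5  prod
5    Max  Eagles     80            85  6800
2    Cal  Wolves     58            63  3654

5227.0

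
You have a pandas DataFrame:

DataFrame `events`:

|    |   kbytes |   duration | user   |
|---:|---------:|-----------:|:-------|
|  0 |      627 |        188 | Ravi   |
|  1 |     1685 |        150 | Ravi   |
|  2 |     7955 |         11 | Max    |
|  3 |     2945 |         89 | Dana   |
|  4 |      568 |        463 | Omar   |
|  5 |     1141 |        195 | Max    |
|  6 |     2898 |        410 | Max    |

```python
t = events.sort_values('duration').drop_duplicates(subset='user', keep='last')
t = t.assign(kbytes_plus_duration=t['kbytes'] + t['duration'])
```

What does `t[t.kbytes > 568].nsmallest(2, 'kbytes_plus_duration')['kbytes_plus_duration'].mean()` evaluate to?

sort by duration:
   kbytes  duration  user
2    7955        11   Max
3    2945        89  Dana
1    1685       150  Ravi
0     627       188  Ravi
5    1141       195   Max
6    2898       410   Max
4     568       463  Omar
drop duplicate user (keep=last):
   kbytes  duration  user
3    2945        89  Dana
0     627       188  Ravi
6    2898       410   Max
4     568       463  Omar
add column kbytes_plus_duration = t['kbytes'] + t['duration']:
   kbytes  duration  user  kbytes_plus_duration
3    2945        89  Dana                  3034
0     627       188  Ravi                   815
6    2898       410   Max                  3308
4     568       463  Omar                  1031
filter rows where kbytes > 568:
   kbytes  duration  user  kbytes_plus_duration
3    2945        89  Dana                  3034
0     627       188  Ravi                   815
6    2898       410   Max                  3308
take 2 rows with smallest kbytes_plus_duration:
   kbytes  duration  user  kbytes_plus_duration
0     627       188  Ravi                   815
3    2945        89  Dana                  3034
mean of column 'kbytes_plus_duration' → 1924.5

1924.5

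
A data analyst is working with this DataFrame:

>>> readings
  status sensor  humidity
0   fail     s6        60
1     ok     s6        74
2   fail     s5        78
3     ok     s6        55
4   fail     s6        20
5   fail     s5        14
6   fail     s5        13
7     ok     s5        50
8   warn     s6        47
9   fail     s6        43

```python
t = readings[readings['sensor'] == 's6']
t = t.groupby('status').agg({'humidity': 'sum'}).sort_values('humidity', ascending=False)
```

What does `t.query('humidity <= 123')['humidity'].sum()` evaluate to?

170

filter rows where sensor == 's6':
  status sensor  humidity
0   fail     s6        60
1     ok     s6        74
3     ok     s6        55
4   fail     s6        20
8   warn     s6        47
9   fail     s6        43
group by status, sum of humidity:
        humidity
status          
fail         123
ok           129
warn          47
sort by humidity descending:
        humidity
status          
ok           129
fail         123
warn          47
filter rows where humidity <= 123:
        humidity
status          
fail         123
warn          47
Reading off the sum of column 'humidity', we get 170.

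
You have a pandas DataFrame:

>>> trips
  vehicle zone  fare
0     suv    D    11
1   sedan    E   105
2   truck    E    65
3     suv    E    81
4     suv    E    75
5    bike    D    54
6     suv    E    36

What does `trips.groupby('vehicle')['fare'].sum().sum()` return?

group by vehicle, sum of fare:
vehicle
bike      54
sedan    105
suv      203
truck     65
Name: fare, dtype: int64
Then the sum of the resulting series: 427

427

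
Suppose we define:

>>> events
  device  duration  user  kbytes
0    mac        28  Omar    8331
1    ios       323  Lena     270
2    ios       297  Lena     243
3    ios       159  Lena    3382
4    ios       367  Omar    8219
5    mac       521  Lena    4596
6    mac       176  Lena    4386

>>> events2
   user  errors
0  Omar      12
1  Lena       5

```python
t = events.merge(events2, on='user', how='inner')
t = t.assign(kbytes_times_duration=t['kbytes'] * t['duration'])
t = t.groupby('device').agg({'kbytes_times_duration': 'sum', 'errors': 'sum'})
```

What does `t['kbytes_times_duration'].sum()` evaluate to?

merge on 'user' (how='inner') → 7 rows:
  device  duration  user  kbytes  errors
0    mac        28  Omar    8331      12
1    ios       323  Lena     270       5
2    ios       297  Lena     243       5
3    ios       159  Lena    3382       5
4    ios       367  Omar    8219      12
5    mac       521  Lena    4596       5
6    mac       176  Lena    4386       5
add column kbytes_times_duration = t['kbytes'] * t['duration']:
  device  duration  user  kbytes  errors  kbytes_times_duration
0    mac        28  Omar    8331      12                 233268
1    ios       323  Lena     270       5                  87210
2    ios       297  Lena     243       5                  72171
3    ios       159  Lena    3382       5                 537738
4    ios       367  Omar    8219      12                3016373
5    mac       521  Lena    4596       5                2394516
6    mac       176  Lena    4386       5                 771936
group by device: sum(kbytes_times_duration), sum(errors):
        kbytes_times_duration  errors
device                               
ios                   3713492      27
mac                   3399720      22

7113212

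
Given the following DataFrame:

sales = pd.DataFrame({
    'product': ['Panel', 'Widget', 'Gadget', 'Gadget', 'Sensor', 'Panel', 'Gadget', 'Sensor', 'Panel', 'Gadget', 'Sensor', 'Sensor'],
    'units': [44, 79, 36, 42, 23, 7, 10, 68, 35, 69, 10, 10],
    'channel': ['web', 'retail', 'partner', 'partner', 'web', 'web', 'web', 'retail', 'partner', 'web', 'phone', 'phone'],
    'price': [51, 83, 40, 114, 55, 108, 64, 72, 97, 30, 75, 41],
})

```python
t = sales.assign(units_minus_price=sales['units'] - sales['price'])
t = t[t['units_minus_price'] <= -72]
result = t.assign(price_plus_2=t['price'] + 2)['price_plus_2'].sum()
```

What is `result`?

add column units_minus_price = sales['units'] - sales['price']:
   product  units  channel  price  units_minus_price
0    Panel     44      web     51                 -7
1   Widget     79   retail     83                 -4
2   Gadget     36  partner     40                 -4
3   Gadget     42  partner    114                -72
4   Sensor     23      web     55                -32
5    Panel      7      web    108               -101
6   Gadget     10      web     64                -54
7   Sensor     68   retail     72                 -4
8    Panel     35  partner     97                -62
9   Gadget     69      web     30                 39
10  Sensor     10    phone     75                -65
11  Sensor     10    phone     41                -31
filter rows where units_minus_price <= -72:
  product  units  channel  price  units_minus_price
3  Gadget     42  partner    114                -72
5   Panel      7      web    108               -101
add column price_plus_2 = t['price'] + 2:
  product  units  channel  price  units_minus_price  price_plus_2
3  Gadget     42  partner    114                -72           116
5   Panel      7      web    108               -101           110

226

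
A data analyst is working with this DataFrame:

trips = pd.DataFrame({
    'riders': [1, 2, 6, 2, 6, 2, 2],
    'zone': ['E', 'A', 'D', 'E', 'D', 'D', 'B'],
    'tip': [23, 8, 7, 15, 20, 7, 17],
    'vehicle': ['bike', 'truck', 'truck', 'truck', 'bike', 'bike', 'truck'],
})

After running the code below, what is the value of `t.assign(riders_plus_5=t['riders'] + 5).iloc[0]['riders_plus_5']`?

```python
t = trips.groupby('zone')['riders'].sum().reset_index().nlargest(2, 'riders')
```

19

group by zone, sum of riders:
zone
A     2
B     2
D    14
E     3
Name: riders, dtype: int64
reset_index():
  zone  riders
0    A       2
1    B       2
2    D      14
3    E       3
take 2 rows with largest riders:
  zone  riders
2    D      14
3    E       3
add column riders_plus_5 = t['riders'] + 5:
  zone  riders  riders_plus_5
2    D      14             19
3    E       3              8
Hence 19.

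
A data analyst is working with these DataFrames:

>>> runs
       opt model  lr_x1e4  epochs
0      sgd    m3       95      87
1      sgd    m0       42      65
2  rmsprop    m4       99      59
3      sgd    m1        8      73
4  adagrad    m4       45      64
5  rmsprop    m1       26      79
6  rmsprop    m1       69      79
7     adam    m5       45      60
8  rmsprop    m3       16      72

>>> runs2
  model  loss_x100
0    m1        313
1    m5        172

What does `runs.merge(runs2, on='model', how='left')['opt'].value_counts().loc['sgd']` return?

merge on 'model' (how='left') → 9 rows:
       opt model  lr_x1e4  epochs  loss_x100
0      sgd    m3       95      87        NaN
1      sgd    m0       42      65        NaN
2  rmsprop    m4       99      59        NaN
3      sgd    m1        8      73      313.0
4  adagrad    m4       45      64        NaN
5  rmsprop    m1       26      79      313.0
6  rmsprop    m1       69      79      313.0
7     adam    m5       45      60      172.0
8  rmsprop    m3       16      72        NaN
value_counts of opt:
opt
rmsprop    4
sgd        3
adagrad    1
adam       1
Name: count, dtype: int64
Finally, value at index 'sgd' = 3.

3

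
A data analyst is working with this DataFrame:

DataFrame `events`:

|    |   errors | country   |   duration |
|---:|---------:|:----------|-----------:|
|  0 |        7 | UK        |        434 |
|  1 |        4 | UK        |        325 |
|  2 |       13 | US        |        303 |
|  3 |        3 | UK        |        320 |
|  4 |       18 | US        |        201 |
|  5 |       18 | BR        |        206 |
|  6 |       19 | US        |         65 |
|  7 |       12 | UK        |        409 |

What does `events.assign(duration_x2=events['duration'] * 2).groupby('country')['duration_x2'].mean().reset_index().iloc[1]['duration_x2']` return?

add column duration_x2 = events['duration'] * 2:
   errors country  duration  duration_x2
0       7      UK       434          868
1       4      UK       325          650
2      13      US       303          606
3       3      UK       320          640
4      18      US       201          402
5      18      BR       206          412
6      19      US        65          130
7      12      UK       409          818
group by country, mean of duration_x2:
country
BR    412.000000
UK    744.000000
US    379.333333
Name: duration_x2, dtype: float64
reset_index():
  country  duration_x2
0      BR   412.000000
1      UK   744.000000
2      US   379.333333
Finally, value at position 1, column 'duration_x2' = 744.0.

744.0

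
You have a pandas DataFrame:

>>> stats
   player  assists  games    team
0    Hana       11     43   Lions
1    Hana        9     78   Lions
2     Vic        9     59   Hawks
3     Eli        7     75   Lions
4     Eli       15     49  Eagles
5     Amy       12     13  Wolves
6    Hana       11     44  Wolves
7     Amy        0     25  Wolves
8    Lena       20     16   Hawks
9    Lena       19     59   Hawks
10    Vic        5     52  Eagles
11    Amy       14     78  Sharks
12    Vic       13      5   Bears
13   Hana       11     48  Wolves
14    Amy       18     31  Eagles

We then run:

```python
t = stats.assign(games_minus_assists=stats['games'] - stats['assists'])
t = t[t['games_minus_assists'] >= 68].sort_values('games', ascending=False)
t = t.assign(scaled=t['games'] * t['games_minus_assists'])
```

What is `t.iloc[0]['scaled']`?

add column games_minus_assists = stats['games'] - stats['assists']:
   player  assists  games    team  games_minus_assists
0    Hana       11     43   Lions                   32
1    Hana        9     78   Lions                   69
2     Vic        9     59   Hawks                   50
3     Eli        7     75   Lions                   68
4     Eli       15     49  Eagles                   34
5     Amy       12     13  Wolves                    1
6    Hana       11     44  Wolves                   33
7     Amy        0     25  Wolves                   25
8    Lena       20     16   Hawks                   -4
9    Lena       19     59   Hawks                   40
10    Vic        5     52  Eagles                   47
11    Amy       14     78  Sharks                   64
12    Vic       13      5   Bears                   -8
13   Hana       11     48  Wolves                   37
14    Amy       18     31  Eagles                   13
filter rows where games_minus_assists >= 68:
  player  assists  games   team  games_minus_assists
1   Hana        9     78  Lions                   69
3    Eli        7     75  Lions                   68
sort by games descending:
  player  assists  games   team  games_minus_assists
1   Hana        9     78  Lions                   69
3    Eli        7     75  Lions                   68
add column scaled = t['games'] * t['games_minus_assists']:
  player  assists  games   team  games_minus_assists  scaled
1   Hana        9     78  Lions                   69    5382
3    Eli        7     75  Lions                   68    5100

5382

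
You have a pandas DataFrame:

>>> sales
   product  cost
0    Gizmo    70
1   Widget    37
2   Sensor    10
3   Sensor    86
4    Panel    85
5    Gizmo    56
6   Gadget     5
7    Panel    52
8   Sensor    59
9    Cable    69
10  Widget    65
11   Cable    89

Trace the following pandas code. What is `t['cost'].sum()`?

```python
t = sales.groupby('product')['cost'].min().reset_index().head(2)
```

74

group by product, min of cost:
product
Cable     69
Gadget     5
Gizmo     56
Panel     52
Sensor    10
Widget    37
Name: cost, dtype: int64
reset_index():
  product  cost
0   Cable    69
1  Gadget     5
2   Gizmo    56
3   Panel    52
4  Sensor    10
5  Widget    37
take first 2 rows:
  product  cost
0   Cable    69
1  Gadget     5
Then the sum of column 'cost': 74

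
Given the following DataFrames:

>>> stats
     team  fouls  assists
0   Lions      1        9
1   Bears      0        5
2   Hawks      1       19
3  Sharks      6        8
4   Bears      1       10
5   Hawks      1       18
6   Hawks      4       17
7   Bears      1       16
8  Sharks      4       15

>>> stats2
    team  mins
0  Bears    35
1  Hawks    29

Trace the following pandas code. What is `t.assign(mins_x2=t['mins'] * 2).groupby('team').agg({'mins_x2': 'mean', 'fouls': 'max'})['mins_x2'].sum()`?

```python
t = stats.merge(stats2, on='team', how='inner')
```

128.0

merge on 'team' (how='inner') → 6 rows:
    team  fouls  assists  mins
0  Bears      0        5    35
1  Hawks      1       19    29
2  Bears      1       10    35
3  Hawks      1       18    29
4  Hawks      4       17    29
5  Bears      1       16    35
add column mins_x2 = t['mins'] * 2:
    team  fouls  assists  mins  mins_x2
0  Bears      0        5    35       70
1  Hawks      1       19    29       58
2  Bears      1       10    35       70
3  Hawks      1       18    29       58
4  Hawks      4       17    29       58
5  Bears      1       16    35       70
group by team: mean(mins_x2), max(fouls):
       mins_x2  fouls
team                 
Bears     70.0      1
Hawks     58.0      4
sum of column 'mins_x2' → 128.0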